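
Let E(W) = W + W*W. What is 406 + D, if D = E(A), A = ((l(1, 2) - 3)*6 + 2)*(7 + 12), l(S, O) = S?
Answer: 36316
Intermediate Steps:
A = -190 (A = ((1 - 3)*6 + 2)*(7 + 12) = (-2*6 + 2)*19 = (-12 + 2)*19 = -10*19 = -190)
E(W) = W + W**2
D = 35910 (D = -190*(1 - 190) = -190*(-189) = 35910)
406 + D = 406 + 35910 = 36316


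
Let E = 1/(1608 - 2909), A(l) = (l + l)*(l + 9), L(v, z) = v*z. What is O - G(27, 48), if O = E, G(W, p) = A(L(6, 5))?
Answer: -3044341/1301 ≈ -2340.0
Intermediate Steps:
A(l) = 2*l*(9 + l) (A(l) = (2*l)*(9 + l) = 2*l*(9 + l))
G(W, p) = 2340 (G(W, p) = 2*(6*5)*(9 + 6*5) = 2*30*(9 + 30) = 2*30*39 = 2340)
E = -1/1301 (E = 1/(-1301) = -1/1301 ≈ -0.00076864)
O = -1/1301 ≈ -0.00076864
O - G(27, 48) = -1/1301 - 1*2340 = -1/1301 - 2340 = -3044341/1301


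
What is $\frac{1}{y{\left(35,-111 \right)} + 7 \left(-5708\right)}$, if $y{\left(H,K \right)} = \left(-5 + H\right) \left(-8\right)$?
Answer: $- \frac{1}{40196} \approx -2.4878 \cdot 10^{-5}$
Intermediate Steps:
$y{\left(H,K \right)} = 40 - 8 H$
$\frac{1}{y{\left(35,-111 \right)} + 7 \left(-5708\right)} = \frac{1}{\left(40 - 280\right) + 7 \left(-5708\right)} = \frac{1}{\left(40 - 280\right) - 39956} = \frac{1}{-240 - 39956} = \frac{1}{-40196} = - \frac{1}{40196}$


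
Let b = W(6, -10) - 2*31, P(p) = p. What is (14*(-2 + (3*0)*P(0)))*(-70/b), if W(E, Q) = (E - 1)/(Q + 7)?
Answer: -5880/191 ≈ -30.785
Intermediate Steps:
W(E, Q) = (-1 + E)/(7 + Q)
b = -191/3 (b = (-1 + 6)/(7 - 10) - 2*31 = 5/(-3) - 62 = -⅓*5 - 62 = -5/3 - 62 = -191/3 ≈ -63.667)
(14*(-2 + (3*0)*P(0)))*(-70/b) = (14*(-2 + (3*0)*0))*(-70/(-191/3)) = (14*(-2 + 0*0))*(-70*(-3/191)) = (14*(-2 + 0))*(210/191) = (14*(-2))*(210/191) = -28*210/191 = -5880/191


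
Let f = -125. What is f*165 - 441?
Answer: -21066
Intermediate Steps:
f*165 - 441 = -125*165 - 441 = -20625 - 441 = -21066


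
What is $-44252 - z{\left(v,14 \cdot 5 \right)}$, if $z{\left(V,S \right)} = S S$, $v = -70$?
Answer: $-49152$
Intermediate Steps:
$z{\left(V,S \right)} = S^{2}$
$-44252 - z{\left(v,14 \cdot 5 \right)} = -44252 - \left(14 \cdot 5\right)^{2} = -44252 - 70^{2} = -44252 - 4900 = -49152$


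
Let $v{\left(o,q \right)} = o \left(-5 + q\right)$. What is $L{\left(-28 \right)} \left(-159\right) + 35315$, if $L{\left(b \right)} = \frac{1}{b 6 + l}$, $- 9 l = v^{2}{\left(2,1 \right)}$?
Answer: $\frac{55657871}{1576} \approx 35316.0$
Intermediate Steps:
$l = - \frac{64}{9}$ ($l = - \frac{\left(2 \left(-5 + 1\right)\right)^{2}}{9} = - \frac{\left(2 \left(-4\right)\right)^{2}}{9} = - \frac{\left(-8\right)^{2}}{9} = \left(- \frac{1}{9}\right) 64 = - \frac{64}{9} \approx -7.1111$)
$L{\left(b \right)} = \frac{1}{- \frac{64}{9} + 6 b}$ ($L{\left(b \right)} = \frac{1}{b 6 - \frac{64}{9}} = \frac{1}{6 b - \frac{64}{9}} = \frac{1}{- \frac{64}{9} + 6 b}$)
$L{\left(-28 \right)} \left(-159\right) + 35315 = \frac{9}{2 \left(-32 + 27 \left(-28\right)\right)} \left(-159\right) + 35315 = \frac{9}{2 \left(-32 - 756\right)} \left(-159\right) + 35315 = \frac{9}{2 \left(-788\right)} \left(-159\right) + 35315 = \frac{9}{2} \left(- \frac{1}{788}\right) \left(-159\right) + 35315 = \left(- \frac{9}{1576}\right) \left(-159\right) + 35315 = \frac{1431}{1576} + 35315 = \frac{55657871}{1576}$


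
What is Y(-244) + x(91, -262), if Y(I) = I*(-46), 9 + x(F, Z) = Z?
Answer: 10953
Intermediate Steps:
x(F, Z) = -9 + Z
Y(I) = -46*I
Y(-244) + x(91, -262) = -46*(-244) + (-9 - 262) = 11224 - 271 = 10953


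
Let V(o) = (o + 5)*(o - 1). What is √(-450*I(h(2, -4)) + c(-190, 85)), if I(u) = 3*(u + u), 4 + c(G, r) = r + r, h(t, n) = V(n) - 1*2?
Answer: √19066 ≈ 138.08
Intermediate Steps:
V(o) = (-1 + o)*(5 + o) (V(o) = (5 + o)*(-1 + o) = (-1 + o)*(5 + o))
h(t, n) = -7 + n² + 4*n (h(t, n) = (-5 + n² + 4*n) - 1*2 = (-5 + n² + 4*n) - 2 = -7 + n² + 4*n)
c(G, r) = -4 + 2*r (c(G, r) = -4 + (r + r) = -4 + 2*r)
I(u) = 6*u (I(u) = 3*(2*u) = 6*u)
√(-450*I(h(2, -4)) + c(-190, 85)) = √(-2700*(-7 + (-4)² + 4*(-4)) + (-4 + 2*85)) = √(-2700*(-7 + 16 - 16) + (-4 + 170)) = √(-2700*(-7) + 166) = √(-450*(-42) + 166) = √(18900 + 166) = √19066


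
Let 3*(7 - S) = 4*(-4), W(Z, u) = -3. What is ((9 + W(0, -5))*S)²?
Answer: 5476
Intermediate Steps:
S = 37/3 (S = 7 - 4*(-4)/3 = 7 - ⅓*(-16) = 7 + 16/3 = 37/3 ≈ 12.333)
((9 + W(0, -5))*S)² = ((9 - 3)*(37/3))² = (6*(37/3))² = 74² = 5476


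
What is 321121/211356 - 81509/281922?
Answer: 643014547/522683388 ≈ 1.2302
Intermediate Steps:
321121/211356 - 81509/281922 = 643014547/522683388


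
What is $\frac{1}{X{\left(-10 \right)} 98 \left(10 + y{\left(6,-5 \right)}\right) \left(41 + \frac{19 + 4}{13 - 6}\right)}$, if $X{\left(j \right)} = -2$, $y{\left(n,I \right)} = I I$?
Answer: $- \frac{1}{303800} \approx -3.2916 \cdot 10^{-6}$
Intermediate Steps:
$y{\left(n,I \right)} = I^{2}$
$\frac{1}{X{\left(-10 \right)} 98 \left(10 + y{\left(6,-5 \right)}\right) \left(41 + \frac{19 + 4}{13 - 6}\right)} = \frac{1}{\left(-2\right) 98 \left(10 + \left(-5\right)^{2}\right) \left(41 + \frac{19 + 4}{13 - 6}\right)} = \frac{1}{\left(-196\right) \left(10 + 25\right) \left(41 + \frac{23}{7}\right)} = \frac{1}{\left(-196\right) 35 \left(41 + 23 \cdot \frac{1}{7}\right)} = \frac{1}{\left(-196\right) 35 \left(41 + \frac{23}{7}\right)} = \frac{1}{\left(-196\right) 35 \cdot \frac{310}{7}} = \frac{1}{\left(-196\right) 1550} = \frac{1}{-303800} = - \frac{1}{303800}$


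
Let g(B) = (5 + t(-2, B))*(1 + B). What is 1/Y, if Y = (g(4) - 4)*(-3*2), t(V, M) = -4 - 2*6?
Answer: 1/354 ≈ 0.0028249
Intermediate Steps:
t(V, M) = -16 (t(V, M) = -4 - 12 = -16)
g(B) = -11 - 11*B (g(B) = (5 - 16)*(1 + B) = -11*(1 + B) = -11 - 11*B)
Y = 354 (Y = ((-11 - 11*4) - 4)*(-3*2) = ((-11 - 44) - 4)*(-6) = (-55 - 4)*(-6) = -59*(-6) = 354)
1/Y = 1/354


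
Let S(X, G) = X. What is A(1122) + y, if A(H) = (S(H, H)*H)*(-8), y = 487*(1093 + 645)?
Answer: -9224666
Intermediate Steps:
y = 846406 (y = 487*1738 = 846406)
A(H) = -8*H**2 (A(H) = (H*H)*(-8) = H**2*(-8) = -8*H**2)
A(1122) + y = -8*1122**2 + 846406 = -8*1258884 + 846406 = -10071072 + 846406 = -9224666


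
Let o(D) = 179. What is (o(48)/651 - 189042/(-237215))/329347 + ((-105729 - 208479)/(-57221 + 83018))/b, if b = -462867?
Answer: 1995237250209567557/67477620780702324250905 ≈ 2.9569e-5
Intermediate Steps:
(o(48)/651 - 189042/(-237215))/329347 + ((-105729 - 208479)/(-57221 + 83018))/b = (179/651 - 189042/(-237215))/329347 + ((-105729 - 208479)/(-57221 + 83018))/(-462867) = (179*(1/651) - 189042*(-1/237215))*(1/329347) - 314208/25797*(-1/462867) = (179/651 + 189042/237215)*(1/329347) - 314208*1/25797*(-1/462867) = (165527827/154426965)*(1/329347) - 104736/8599*(-1/462867) = 165527827/50860057641855 + 34912/1326731111 = 1995237250209567557/67477620780702324250905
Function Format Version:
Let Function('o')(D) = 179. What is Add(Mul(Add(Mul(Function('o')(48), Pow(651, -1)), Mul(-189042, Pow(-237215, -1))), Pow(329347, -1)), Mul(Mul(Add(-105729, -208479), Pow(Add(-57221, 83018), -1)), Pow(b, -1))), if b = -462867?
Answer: Rational(1995237250209567557, 67477620780702324250905) ≈ 2.9569e-5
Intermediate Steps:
Add(Mul(Add(Mul(Function('o')(48), Pow(651, -1)), Mul(-189042, Pow(-237215, -1))), Pow(329347, -1)), Mul(Mul(Add(-105729, -208479), Pow(Add(-57221, 83018), -1)), Pow(b, -1))) = Add(Mul(Add(Mul(179, Pow(651, -1)), Mul(-189042, Pow(-237215, -1))), Pow(329347, -1)), Mul(Mul(Add(-105729, -208479), Pow(Add(-57221, 83018), -1)), Pow(-462867, -1))) = Add(Mul(Add(Mul(179, Rational(1, 651)), Mul(-189042, Rational(-1, 237215))), Rational(1, 329347)), Mul(Mul(-314208, Pow(25797, -1)), Rational(-1, 462867))) = Add(Mul(Add(Rational(179, 651), Rational(189042, 237215)), Rational(1, 329347)), Mul(Mul(-314208, Rational(1, 25797)), Rational(-1, 462867))) = Add(Mul(Rational(165527827, 154426965), Rational(1, 329347)), Mul(Rational(-104736, 8599), Rational(-1, 462867))) = Add(Rational(165527827, 50860057641855), Rational(34912, 1326731111)) = Rational(1995237250209567557, 67477620780702324250905)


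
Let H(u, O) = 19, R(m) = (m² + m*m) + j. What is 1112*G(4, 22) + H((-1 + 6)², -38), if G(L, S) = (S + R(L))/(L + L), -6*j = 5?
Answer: 44455/6 ≈ 7409.2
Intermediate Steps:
j = -⅚ (j = -⅙*5 = -⅚ ≈ -0.83333)
R(m) = -⅚ + 2*m² (R(m) = (m² + m*m) - ⅚ = (m² + m²) - ⅚ = 2*m² - ⅚ = -⅚ + 2*m²)
G(L, S) = (-⅚ + S + 2*L²)/(2*L) (G(L, S) = (S + (-⅚ + 2*L²))/(L + L) = (-⅚ + S + 2*L²)/((2*L)) = (-⅚ + S + 2*L²)*(1/(2*L)) = (-⅚ + S + 2*L²)/(2*L))
1112*G(4, 22) + H((-1 + 6)², -38) = 1112*((-5/12 + 4² + (½)*22)/4) + 19 = 1112*((-5/12 + 16 + 11)/4) + 19 = 1112*((¼)*(319/12)) + 19 = 1112*(319/48) + 19 = 44341/6 + 19 = 44455/6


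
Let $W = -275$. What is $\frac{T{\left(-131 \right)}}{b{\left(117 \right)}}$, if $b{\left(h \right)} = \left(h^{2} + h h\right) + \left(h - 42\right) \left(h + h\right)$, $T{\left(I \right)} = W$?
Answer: $- \frac{275}{44928} \approx -0.0061209$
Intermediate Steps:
$T{\left(I \right)} = -275$
$b{\left(h \right)} = 2 h^{2} + 2 h \left(-42 + h\right)$ ($b{\left(h \right)} = \left(h^{2} + h^{2}\right) + \left(-42 + h\right) 2 h = 2 h^{2} + 2 h \left(-42 + h\right)$)
$\frac{T{\left(-131 \right)}}{b{\left(117 \right)}} = - \frac{275}{4 \cdot 117 \left(-21 + 117\right)} = - \frac{275}{4 \cdot 117 \cdot 96} = - \frac{275}{44928}$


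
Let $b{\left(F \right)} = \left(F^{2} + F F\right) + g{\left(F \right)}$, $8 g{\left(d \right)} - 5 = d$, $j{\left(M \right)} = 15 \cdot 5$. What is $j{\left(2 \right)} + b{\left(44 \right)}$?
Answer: $\frac{31625}{8} \approx 3953.1$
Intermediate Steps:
$j{\left(M \right)} = 75$
$g{\left(d \right)} = \frac{5}{8} + \frac{d}{8}$
$b{\left(F \right)} = \frac{5}{8} + 2 F^{2} + \frac{F}{8}$ ($b{\left(F \right)} = \left(F^{2} + F F\right) + \left(\frac{5}{8} + \frac{F}{8}\right) = \left(F^{2} + F^{2}\right) + \left(\frac{5}{8} + \frac{F}{8}\right) = 2 F^{2} + \left(\frac{5}{8} + \frac{F}{8}\right) = \frac{5}{8} + 2 F^{2} + \frac{F}{8}$)
$j{\left(2 \right)} + b{\left(44 \right)} = 75 + \left(\frac{5}{8} + 2 \cdot 44^{2} + \frac{1}{8} \cdot 44\right) = 75 + \left(\frac{5}{8} + 2 \cdot 1936 + \frac{11}{2}\right) = 75 + \left(\frac{5}{8} + 3872 + \frac{11}{2}\right) = 75 + \frac{31025}{8} = \frac{31625}{8}$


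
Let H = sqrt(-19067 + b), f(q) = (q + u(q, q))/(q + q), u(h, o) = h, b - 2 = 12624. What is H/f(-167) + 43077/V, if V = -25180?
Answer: -43077/25180 + I*sqrt(6441) ≈ -1.7108 + 80.256*I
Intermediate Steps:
b = 12626 (b = 2 + 12624 = 12626)
f(q) = 1 (f(q) = (q + q)/(q + q) = (2*q)/((2*q)) = (2*q)*(1/(2*q)) = 1)
H = I*sqrt(6441) (H = sqrt(-19067 + 12626) = sqrt(-6441) = I*sqrt(6441) ≈ 80.256*I)
H/f(-167) + 43077/V = (I*sqrt(6441))/1 + 43077/(-25180) = (I*sqrt(6441))*1 + 43077*(-1/25180) = I*sqrt(6441) - 43077/25180 = -43077/25180 + I*sqrt(6441)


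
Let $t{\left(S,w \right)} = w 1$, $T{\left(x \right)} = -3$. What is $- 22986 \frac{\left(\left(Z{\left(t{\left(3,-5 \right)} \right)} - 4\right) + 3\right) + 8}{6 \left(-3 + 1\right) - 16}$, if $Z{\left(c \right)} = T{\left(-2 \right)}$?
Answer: $\frac{22986}{7} \approx 3283.7$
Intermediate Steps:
$t{\left(S,w \right)} = w$
$Z{\left(c \right)} = -3$
$- 22986 \frac{\left(\left(Z{\left(t{\left(3,-5 \right)} \right)} - 4\right) + 3\right) + 8}{6 \left(-3 + 1\right) - 16} = - 22986 \frac{\left(\left(-3 - 4\right) + 3\right) + 8}{6 \left(-3 + 1\right) - 16} = - 22986 \frac{\left(-7 + 3\right) + 8}{6 \left(-2\right) - 16} = - 22986 \frac{-4 + 8}{-12 - 16} = - 22986 \frac{4}{-28} = - 22986 \cdot 4 \left(- \frac{1}{28}\right) = \left(-22986\right) \left(- \frac{1}{7}\right) = \frac{22986}{7}$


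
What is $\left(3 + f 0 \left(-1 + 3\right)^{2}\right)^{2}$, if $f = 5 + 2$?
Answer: $9$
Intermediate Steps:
$f = 7$
$\left(3 + f 0 \left(-1 + 3\right)^{2}\right)^{2} = \left(3 + 7 \cdot 0 \left(-1 + 3\right)^{2}\right)^{2} = \left(3 + 0 \cdot 2^{2}\right)^{2} = \left(3 + 0 \cdot 4\right)^{2} = \left(3 + 0\right)^{2} = 3^{2} = 9$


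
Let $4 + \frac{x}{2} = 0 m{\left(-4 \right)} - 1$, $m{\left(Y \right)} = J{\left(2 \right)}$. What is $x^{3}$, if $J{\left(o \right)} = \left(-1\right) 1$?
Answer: $-1000$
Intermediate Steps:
$J{\left(o \right)} = -1$
$m{\left(Y \right)} = -1$
$x = -10$ ($x = -8 + 2 \left(0 \left(-1\right) - 1\right) = -8 + 2 \left(0 - 1\right) = -8 + 2 \left(-1\right) = -8 - 2 = -10$)
$x^{3} = \left(-10\right)^{3} = -1000$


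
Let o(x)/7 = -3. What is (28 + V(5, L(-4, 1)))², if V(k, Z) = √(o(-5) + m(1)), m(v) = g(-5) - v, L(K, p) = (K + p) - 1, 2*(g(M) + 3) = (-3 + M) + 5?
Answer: (56 + I*√106)²/4 ≈ 757.5 + 288.28*I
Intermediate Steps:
o(x) = -21 (o(x) = 7*(-3) = -21)
g(M) = -2 + M/2 (g(M) = -3 + ((-3 + M) + 5)/2 = -3 + (2 + M)/2 = -3 + (1 + M/2) = -2 + M/2)
L(K, p) = -1 + K + p
m(v) = -9/2 - v (m(v) = (-2 + (½)*(-5)) - v = (-2 - 5/2) - v = -9/2 - v)
V(k, Z) = I*√106/2 (V(k, Z) = √(-21 + (-9/2 - 1*1)) = √(-21 + (-9/2 - 1)) = √(-21 - 11/2) = √(-53/2) = I*√106/2)
(28 + V(5, L(-4, 1)))² = (28 + I*√106/2)²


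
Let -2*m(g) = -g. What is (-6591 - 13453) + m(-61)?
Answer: -40149/2 ≈ -20075.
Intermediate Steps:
m(g) = g/2 (m(g) = -(-1)*g/2 = g/2)
(-6591 - 13453) + m(-61) = (-6591 - 13453) + (½)*(-61) = -20044 - 61/2 = -40149/2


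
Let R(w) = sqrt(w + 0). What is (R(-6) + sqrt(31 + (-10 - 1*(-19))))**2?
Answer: 34 + 8*I*sqrt(15) ≈ 34.0 + 30.984*I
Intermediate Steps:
R(w) = sqrt(w)
(R(-6) + sqrt(31 + (-10 - 1*(-19))))**2 = (sqrt(-6) + sqrt(31 + (-10 - 1*(-19))))**2 = (I*sqrt(6) + sqrt(31 + (-10 + 19)))**2 = (I*sqrt(6) + sqrt(31 + 9))**2 = (I*sqrt(6) + sqrt(40))**2 = (I*sqrt(6) + 2*sqrt(10))**2 = (2*sqrt(10) + I*sqrt(6))**2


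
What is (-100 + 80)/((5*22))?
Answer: -2/11 ≈ -0.18182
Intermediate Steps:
(-100 + 80)/((5*22)) = -20/110 = (1/110)*(-20) = -2/11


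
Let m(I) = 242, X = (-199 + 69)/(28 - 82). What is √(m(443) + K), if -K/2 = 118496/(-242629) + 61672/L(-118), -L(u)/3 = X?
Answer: √25492230317168610/1213145 ≈ 131.61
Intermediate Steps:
X = 65/27 (X = -130/(-54) = -130*(-1/54) = 65/27 ≈ 2.4074)
L(u) = -65/9 (L(u) = -3*65/27 = -65/9)
K = 20719760528/1213145 (K = -2*(118496/(-242629) + 61672/(-65/9)) = -2*(118496*(-1/242629) + 61672*(-9/65)) = -2*(-118496/242629 - 42696/5) = -2*(-10359880264/1213145) = 20719760528/1213145 ≈ 17079.)
√(m(443) + K) = √(242 + 20719760528/1213145) = √(21013341618/1213145) = √25492230317168610/1213145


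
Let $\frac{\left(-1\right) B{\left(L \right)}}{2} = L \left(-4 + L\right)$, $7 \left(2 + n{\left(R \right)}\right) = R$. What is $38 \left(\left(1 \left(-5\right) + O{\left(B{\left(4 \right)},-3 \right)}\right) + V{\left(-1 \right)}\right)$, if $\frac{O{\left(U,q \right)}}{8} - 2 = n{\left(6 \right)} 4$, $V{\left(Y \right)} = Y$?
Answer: $- \frac{7068}{7} \approx -1009.7$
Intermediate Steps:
$n{\left(R \right)} = -2 + \frac{R}{7}$
$B{\left(L \right)} = - 2 L \left(-4 + L\right)$
$O{\left(U,q \right)} = - \frac{144}{7}$ ($O{\left(U,q \right)} = 16 + 8 \left(-2 + \frac{1}{7} \cdot 6\right) 4 = 16 + 8 \left(-2 + \frac{6}{7}\right) 4 = 16 + 8 \left(\left(- \frac{8}{7}\right) 4\right) = 16 + 8 \left(- \frac{32}{7}\right) = 16 - \frac{256}{7} = - \frac{144}{7}$)
$38 \left(\left(1 \left(-5\right) + O{\left(B{\left(4 \right)},-3 \right)}\right) + V{\left(-1 \right)}\right) = 38 \left(\left(1 \left(-5\right) - \frac{144}{7}\right) - 1\right) = 38 \left(\left(-5 - \frac{144}{7}\right) - 1\right) = 38 \left(- \frac{179}{7} - 1\right) = 38 \left(- \frac{186}{7}\right) = - \frac{7068}{7}$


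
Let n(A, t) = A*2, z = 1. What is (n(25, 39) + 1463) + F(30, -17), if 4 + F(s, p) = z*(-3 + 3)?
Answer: 1509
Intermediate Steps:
n(A, t) = 2*A
F(s, p) = -4 (F(s, p) = -4 + 1*(-3 + 3) = -4 + 1*0 = -4 + 0 = -4)
(n(25, 39) + 1463) + F(30, -17) = (2*25 + 1463) - 4 = (50 + 1463) - 4 = 1513 - 4 = 1509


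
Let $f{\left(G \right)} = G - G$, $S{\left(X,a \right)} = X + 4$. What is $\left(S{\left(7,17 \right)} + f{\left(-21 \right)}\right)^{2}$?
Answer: $121$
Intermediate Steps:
$S{\left(X,a \right)} = 4 + X$
$f{\left(G \right)} = 0$
$\left(S{\left(7,17 \right)} + f{\left(-21 \right)}\right)^{2} = \left(\left(4 + 7\right) + 0\right)^{2} = \left(11 + 0\right)^{2} = 11^{2} = 121$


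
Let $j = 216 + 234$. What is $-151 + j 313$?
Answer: $140699$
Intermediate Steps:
$j = 450$
$-151 + j 313 = -151 + 450 \cdot 313 = -151 + 140850 = 140699$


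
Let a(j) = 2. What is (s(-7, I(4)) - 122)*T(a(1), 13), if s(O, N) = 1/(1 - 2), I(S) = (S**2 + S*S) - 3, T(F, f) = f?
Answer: -1599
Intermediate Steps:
I(S) = -3 + 2*S**2 (I(S) = (S**2 + S**2) - 3 = 2*S**2 - 3 = -3 + 2*S**2)
s(O, N) = -1 (s(O, N) = 1/(-1) = -1)
(s(-7, I(4)) - 122)*T(a(1), 13) = (-1 - 122)*13 = -123*13 = -1599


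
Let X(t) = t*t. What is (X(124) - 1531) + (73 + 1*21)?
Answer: 13939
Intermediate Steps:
X(t) = t**2
(X(124) - 1531) + (73 + 1*21) = (124**2 - 1531) + (73 + 1*21) = (15376 - 1531) + (73 + 21) = 13845 + 94 = 13939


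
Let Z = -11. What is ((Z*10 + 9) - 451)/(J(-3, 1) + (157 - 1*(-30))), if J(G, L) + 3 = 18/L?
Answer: -276/101 ≈ -2.7327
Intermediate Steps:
J(G, L) = -3 + 18/L
((Z*10 + 9) - 451)/(J(-3, 1) + (157 - 1*(-30))) = ((-11*10 + 9) - 451)/((-3 + 18/1) + (157 - 1*(-30))) = ((-110 + 9) - 451)/((-3 + 18*1) + (157 + 30)) = (-101 - 451)/((-3 + 18) + 187) = -552/(15 + 187) = -552/202 = -552*1/202 = -276/101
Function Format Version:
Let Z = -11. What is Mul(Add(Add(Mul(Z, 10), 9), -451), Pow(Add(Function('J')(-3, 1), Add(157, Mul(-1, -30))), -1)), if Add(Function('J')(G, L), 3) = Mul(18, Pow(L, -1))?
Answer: Rational(-276, 101) ≈ -2.7327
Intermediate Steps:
Function('J')(G, L) = Add(-3, Mul(18, Pow(L, -1)))
Mul(Add(Add(Mul(Z, 10), 9), -451), Pow(Add(Function('J')(-3, 1), Add(157, Mul(-1, -30))), -1)) = Mul(Add(Add(Mul(-11, 10), 9), -451), Pow(Add(Add(-3, Mul(18, Pow(1, -1))), Add(157, Mul(-1, -30))), -1)) = Mul(Add(Add(-110, 9), -451), Pow(Add(Add(-3, Mul(18, 1)), Add(157, 30)), -1)) = Mul(Add(-101, -451), Pow(Add(Add(-3, 18), 187), -1)) = Mul(-552, Pow(Add(15, 187), -1)) = Mul(-552, Pow(202, -1)) = Mul(-552, Rational(1, 202)) = Rational(-276, 101)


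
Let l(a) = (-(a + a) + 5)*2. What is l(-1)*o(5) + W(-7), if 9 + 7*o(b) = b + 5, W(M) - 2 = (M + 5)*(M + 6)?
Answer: 6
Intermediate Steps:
l(a) = 10 - 4*a (l(a) = (-2*a + 5)*2 = (5 - 2*a)*2 = 10 - 4*a)
W(M) = 2 + (5 + M)*(6 + M) (W(M) = 2 + (M + 5)*(M + 6) = 2 + (5 + M)*(6 + M))
o(b) = -4/7 + b/7 (o(b) = -9/7 + (b + 5)/7 = -9/7 + (5 + b)/7 = -9/7 + (5/7 + b/7) = -4/7 + b/7)
l(-1)*o(5) + W(-7) = (10 - 4*(-1))*(-4/7 + (1/7)*5) + (32 + (-7)**2 + 11*(-7)) = (10 + 4)*(-4/7 + 5/7) + (32 + 49 - 77) = 14*(1/7) + 4 = 2 + 4 = 6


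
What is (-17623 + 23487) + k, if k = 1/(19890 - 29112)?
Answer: 54077807/9222 ≈ 5864.0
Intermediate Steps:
k = -1/9222 (k = 1/(-9222) = -1/9222 ≈ -0.00010844)
(-17623 + 23487) + k = (-17623 + 23487) - 1/9222 = 5864 - 1/9222 = 54077807/9222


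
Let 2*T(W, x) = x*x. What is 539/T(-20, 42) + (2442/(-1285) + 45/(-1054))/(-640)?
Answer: 4791138037/7801286400 ≈ 0.61415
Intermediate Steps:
T(W, x) = x²/2 (T(W, x) = (x*x)/2 = x²/2)
539/T(-20, 42) + (2442/(-1285) + 45/(-1054))/(-640) = 539/(((½)*42²)) + (2442/(-1285) + 45/(-1054))/(-640) = 539/(((½)*1764)) + (2442*(-1/1285) + 45*(-1/1054))*(-1/640) = 539/882 + (-2442/1285 - 45/1054)*(-1/640) = 539*(1/882) - 2631693/1354390*(-1/640) = 11/18 + 2631693/866809600 = 4791138037/7801286400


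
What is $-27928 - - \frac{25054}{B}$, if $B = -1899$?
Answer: $- \frac{53060326}{1899} \approx -27941.0$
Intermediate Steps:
$-27928 - - \frac{25054}{B} = -27928 - - \frac{25054}{-1899} = -27928 - \left(-25054\right) \left(- \frac{1}{1899}\right) = -27928 - \frac{25054}{1899} = - \frac{53060326}{1899}$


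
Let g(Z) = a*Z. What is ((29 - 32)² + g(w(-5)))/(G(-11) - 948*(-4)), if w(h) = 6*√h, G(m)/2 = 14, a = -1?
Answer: 9/3820 - 3*I*√5/1910 ≈ 0.002356 - 0.0035121*I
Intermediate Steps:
G(m) = 28 (G(m) = 2*14 = 28)
g(Z) = -Z
((29 - 32)² + g(w(-5)))/(G(-11) - 948*(-4)) = ((29 - 32)² - 6*√(-5))/(28 - 948*(-4)) = ((-3)² - 6*I*√5)/(28 + 3792) = (9 - 6*I*√5)/3820 = (9 - 6*I*√5)*(1/3820) = 9/3820 - 3*I*√5/1910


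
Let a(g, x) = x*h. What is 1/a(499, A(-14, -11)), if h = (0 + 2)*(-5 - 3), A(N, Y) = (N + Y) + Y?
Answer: 1/576 ≈ 0.0017361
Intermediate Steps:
A(N, Y) = N + 2*Y
h = -16 (h = 2*(-8) = -16)
a(g, x) = -16*x (a(g, x) = x*(-16) = -16*x)
1/a(499, A(-14, -11)) = 1/(-16*(-14 + 2*(-11))) = 1/(-16*(-14 - 22)) = 1/(-16*(-36)) = 1/576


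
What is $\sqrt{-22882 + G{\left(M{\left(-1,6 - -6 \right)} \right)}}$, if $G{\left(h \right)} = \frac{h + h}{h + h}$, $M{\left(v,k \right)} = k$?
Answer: $i \sqrt{22881} \approx 151.26 i$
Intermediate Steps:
$G{\left(h \right)} = 1$ ($G{\left(h \right)} = \frac{2 h}{2 h} = 2 h \frac{1}{2 h} = 1$)
$\sqrt{-22882 + G{\left(M{\left(-1,6 - -6 \right)} \right)}} = \sqrt{-22882 + 1} = \sqrt{-22881} = i \sqrt{22881}$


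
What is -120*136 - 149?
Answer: -16469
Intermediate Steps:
-120*136 - 149 = -16320 - 149 = -16469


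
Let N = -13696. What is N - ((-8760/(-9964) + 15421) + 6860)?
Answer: -89620897/2491 ≈ -35978.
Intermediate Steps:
N - ((-8760/(-9964) + 15421) + 6860) = -13696 - ((-8760/(-9964) + 15421) + 6860) = -13696 - ((-8760*(-1/9964) + 15421) + 6860) = -13696 - ((2190/2491 + 15421) + 6860) = -13696 - (38415901/2491 + 6860) = -13696 - 1*55504161/2491 = -13696 - 55504161/2491 = -89620897/2491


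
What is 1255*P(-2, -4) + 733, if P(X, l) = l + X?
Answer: -6797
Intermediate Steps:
P(X, l) = X + l
1255*P(-2, -4) + 733 = 1255*(-2 - 4) + 733 = 1255*(-6) + 733 = -7530 + 733 = -6797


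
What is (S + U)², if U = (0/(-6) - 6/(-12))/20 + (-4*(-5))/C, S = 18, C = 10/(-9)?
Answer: 1/1600 ≈ 0.00062500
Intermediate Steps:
C = -10/9 (C = 10*(-⅑) = -10/9 ≈ -1.1111)
U = -719/40 (U = (0/(-6) - 6/(-12))/20 + (-4*(-5))/(-10/9) = (0*(-⅙) - 6*(-1/12))*(1/20) + 20*(-9/10) = (0 + ½)*(1/20) - 18 = (½)*(1/20) - 18 = 1/40 - 18 = -719/40 ≈ -17.975)
(S + U)² = (18 - 719/40)² = (1/40)² = 1/1600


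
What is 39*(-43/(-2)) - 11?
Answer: 1655/2 ≈ 827.50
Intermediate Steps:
39*(-43/(-2)) - 11 = 39*(-43*(-1/2)) - 11 = 39*(43/2) - 11 = 1677/2 - 11 = 1655/2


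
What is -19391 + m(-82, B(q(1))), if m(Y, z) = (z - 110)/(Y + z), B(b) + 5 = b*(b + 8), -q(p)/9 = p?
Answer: -756196/39 ≈ -19390.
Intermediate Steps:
q(p) = -9*p
B(b) = -5 + b*(8 + b) (B(b) = -5 + b*(b + 8) = -5 + b*(8 + b))
m(Y, z) = (-110 + z)/(Y + z)
-19391 + m(-82, B(q(1))) = -19391 + (-110 + (-5 + (-9*1)**2 + 8*(-9*1)))/(-82 + (-5 + (-9*1)**2 + 8*(-9*1))) = -19391 + (-110 + (-5 + (-9)**2 + 8*(-9)))/(-82 + (-5 + (-9)**2 + 8*(-9))) = -19391 + (-110 + (-5 + 81 - 72))/(-82 + (-5 + 81 - 72)) = -19391 + (-110 + 4)/(-82 + 4) = -19391 - 106/(-78) = -19391 - 1/78*(-106) = -19391 + 53/39 = -756196/39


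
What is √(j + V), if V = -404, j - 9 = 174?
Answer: I*√221 ≈ 14.866*I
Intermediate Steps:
j = 183 (j = 9 + 174 = 183)
√(j + V) = √(183 - 404) = √(-221) = I*√221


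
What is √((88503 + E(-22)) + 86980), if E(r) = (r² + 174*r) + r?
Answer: √172117 ≈ 414.87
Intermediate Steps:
E(r) = r² + 175*r
√((88503 + E(-22)) + 86980) = √((88503 - 22*(175 - 22)) + 86980) = √((88503 - 22*153) + 86980) = √((88503 - 3366) + 86980) = √(85137 + 86980) = √172117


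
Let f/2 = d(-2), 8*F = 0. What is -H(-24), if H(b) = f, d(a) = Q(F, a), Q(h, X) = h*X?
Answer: 0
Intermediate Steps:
F = 0 (F = (1/8)*0 = 0)
Q(h, X) = X*h
d(a) = 0 (d(a) = a*0 = 0)
f = 0 (f = 2*0 = 0)
H(b) = 0
-H(-24) = -1*0 = 0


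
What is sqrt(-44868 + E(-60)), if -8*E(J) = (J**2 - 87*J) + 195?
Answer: I*sqrt(735918)/4 ≈ 214.46*I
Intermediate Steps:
E(J) = -195/8 - J**2/8 + 87*J/8 (E(J) = -((J**2 - 87*J) + 195)/8 = -(195 + J**2 - 87*J)/8 = -195/8 - J**2/8 + 87*J/8)
sqrt(-44868 + E(-60)) = sqrt(-44868 + (-195/8 - 1/8*(-60)**2 + (87/8)*(-60))) = sqrt(-44868 + (-195/8 - 1/8*3600 - 1305/2)) = sqrt(-44868 + (-195/8 - 450 - 1305/2)) = sqrt(-44868 - 9015/8) = sqrt(-367959/8) = I*sqrt(735918)/4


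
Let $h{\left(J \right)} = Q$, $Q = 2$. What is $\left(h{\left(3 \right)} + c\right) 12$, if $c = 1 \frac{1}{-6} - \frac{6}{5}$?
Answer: $\frac{38}{5} \approx 7.6$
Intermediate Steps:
$h{\left(J \right)} = 2$
$c = - \frac{41}{30}$ ($c = 1 \left(- \frac{1}{6}\right) - \frac{6}{5} = - \frac{1}{6} - \frac{6}{5} = - \frac{41}{30} \approx -1.3667$)
$\left(h{\left(3 \right)} + c\right) 12 = \left(2 - \frac{41}{30}\right) 12 = \frac{19}{30} \cdot 12 = \frac{38}{5}$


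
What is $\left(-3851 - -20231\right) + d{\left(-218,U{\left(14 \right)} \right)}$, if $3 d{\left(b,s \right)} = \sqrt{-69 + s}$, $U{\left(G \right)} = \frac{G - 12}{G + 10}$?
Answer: $16380 + \frac{i \sqrt{2481}}{18} \approx 16380.0 + 2.7672 i$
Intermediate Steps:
$U{\left(G \right)} = \frac{-12 + G}{10 + G}$
$d{\left(b,s \right)} = \frac{\sqrt{-69 + s}}{3}$
$\left(-3851 - -20231\right) + d{\left(-218,U{\left(14 \right)} \right)} = \left(-3851 - -20231\right) + \frac{\sqrt{-69 + \frac{-12 + 14}{10 + 14}}}{3} = \left(-3851 + 20231\right) + \frac{\sqrt{-69 + \frac{1}{24} \cdot 2}}{3} = 16380 + \frac{\sqrt{-69 + \frac{1}{24} \cdot 2}}{3} = 16380 + \frac{\sqrt{-69 + \frac{1}{12}}}{3} = 16380 + \frac{\sqrt{- \frac{827}{12}}}{3} = 16380 + \frac{\frac{1}{6} i \sqrt{2481}}{3} = 16380 + \frac{i \sqrt{2481}}{18}$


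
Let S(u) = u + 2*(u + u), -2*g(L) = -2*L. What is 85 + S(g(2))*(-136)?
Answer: -1275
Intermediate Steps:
g(L) = L (g(L) = -(-1)*L = L)
S(u) = 5*u (S(u) = u + 2*(2*u) = u + 4*u = 5*u)
85 + S(g(2))*(-136) = 85 + (5*2)*(-136) = 85 + 10*(-136) = 85 - 1360 = -1275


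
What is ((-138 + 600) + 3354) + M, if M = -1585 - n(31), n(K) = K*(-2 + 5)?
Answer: 2138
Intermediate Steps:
n(K) = 3*K (n(K) = K*3 = 3*K)
M = -1678 (M = -1585 - 3*31 = -1585 - 1*93 = -1585 - 93 = -1678)
((-138 + 600) + 3354) + M = ((-138 + 600) + 3354) - 1678 = (462 + 3354) - 1678 = 3816 - 1678 = 2138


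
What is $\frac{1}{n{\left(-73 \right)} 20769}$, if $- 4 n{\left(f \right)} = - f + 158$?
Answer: $- \frac{4}{4797639} \approx -8.3374 \cdot 10^{-7}$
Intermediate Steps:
$n{\left(f \right)} = - \frac{79}{2} + \frac{f}{4}$ ($n{\left(f \right)} = - \frac{- f + 158}{4} = - \frac{158 - f}{4} = - \frac{79}{2} + \frac{f}{4}$)
$\frac{1}{n{\left(-73 \right)} 20769} = \frac{1}{\left(- \frac{79}{2} + \frac{1}{4} \left(-73\right)\right) 20769} = \frac{1}{- \frac{79}{2} - \frac{73}{4}} \cdot \frac{1}{20769} = \frac{1}{- \frac{231}{4}} \cdot \frac{1}{20769} = \left(- \frac{4}{231}\right) \frac{1}{20769} = - \frac{4}{4797639}$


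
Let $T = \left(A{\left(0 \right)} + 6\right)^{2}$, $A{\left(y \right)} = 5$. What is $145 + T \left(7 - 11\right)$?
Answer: $-339$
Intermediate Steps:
$T = 121$ ($T = \left(5 + 6\right)^{2} = 11^{2} = 121$)
$145 + T \left(7 - 11\right) = 145 + 121 \left(7 - 11\right) = 145 + 121 \left(-4\right) = 145 - 484 = -339$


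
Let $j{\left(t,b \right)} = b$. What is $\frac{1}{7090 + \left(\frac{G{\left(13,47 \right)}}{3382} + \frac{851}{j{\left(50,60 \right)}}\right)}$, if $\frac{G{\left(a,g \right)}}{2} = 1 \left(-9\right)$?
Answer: $\frac{101460}{720789901} \approx 0.00014076$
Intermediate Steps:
$G{\left(a,g \right)} = -18$ ($G{\left(a,g \right)} = 2 \cdot 1 \left(-9\right) = 2 \left(-9\right) = -18$)
$\frac{1}{7090 + \left(\frac{G{\left(13,47 \right)}}{3382} + \frac{851}{j{\left(50,60 \right)}}\right)} = \frac{1}{7090 + \left(- \frac{18}{3382} + \frac{851}{60}\right)} = \frac{1}{7090 + \left(\left(-18\right) \frac{1}{3382} + 851 \cdot \frac{1}{60}\right)} = \frac{1}{7090 + \left(- \frac{9}{1691} + \frac{851}{60}\right)} = \frac{1}{7090 + \frac{1438501}{101460}} = \frac{1}{\frac{720789901}{101460}} = \frac{101460}{720789901}$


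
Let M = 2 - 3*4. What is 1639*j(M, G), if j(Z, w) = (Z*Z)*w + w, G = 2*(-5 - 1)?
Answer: -1986468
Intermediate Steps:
M = -10 (M = 2 - 12 = -10)
G = -12 (G = 2*(-6) = -12)
j(Z, w) = w + w*Z² (j(Z, w) = Z²*w + w = w*Z² + w = w + w*Z²)
1639*j(M, G) = 1639*(-12*(1 + (-10)²)) = 1639*(-12*(1 + 100)) = 1639*(-12*101) = 1639*(-1212) = -1986468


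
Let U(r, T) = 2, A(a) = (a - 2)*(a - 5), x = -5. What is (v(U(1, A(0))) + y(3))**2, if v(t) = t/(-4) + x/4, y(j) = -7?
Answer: 1225/16 ≈ 76.563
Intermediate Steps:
A(a) = (-5 + a)*(-2 + a) (A(a) = (-2 + a)*(-5 + a) = (-5 + a)*(-2 + a))
v(t) = -5/4 - t/4 (v(t) = t/(-4) - 5/4 = t*(-1/4) - 5*1/4 = -t/4 - 5/4 = -5/4 - t/4)
(v(U(1, A(0))) + y(3))**2 = ((-5/4 - 1/4*2) - 7)**2 = ((-5/4 - 1/2) - 7)**2 = (-7/4 - 7)**2 = (-35/4)**2 = 1225/16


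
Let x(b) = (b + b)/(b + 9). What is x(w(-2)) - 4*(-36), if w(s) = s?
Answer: 1004/7 ≈ 143.43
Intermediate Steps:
x(b) = 2*b/(9 + b) (x(b) = (2*b)/(9 + b) = 2*b/(9 + b))
x(w(-2)) - 4*(-36) = 2*(-2)/(9 - 2) - 4*(-36) = 2*(-2)/7 + 144 = 2*(-2)*(1/7) + 144 = -4/7 + 144 = 1004/7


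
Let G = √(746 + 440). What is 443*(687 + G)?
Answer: 304341 + 443*√1186 ≈ 3.1960e+5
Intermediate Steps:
G = √1186 ≈ 34.438
443*(687 + G) = 443*(687 + √1186) = 304341 + 443*√1186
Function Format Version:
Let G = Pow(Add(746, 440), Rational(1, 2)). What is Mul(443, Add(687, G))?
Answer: Add(304341, Mul(443, Pow(1186, Rational(1, 2)))) ≈ 3.1960e+5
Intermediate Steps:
G = Pow(1186, Rational(1, 2)) ≈ 34.438
Mul(443, Add(687, G)) = Mul(443, Add(687, Pow(1186, Rational(1, 2)))) = Add(304341, Mul(443, Pow(1186, Rational(1, 2))))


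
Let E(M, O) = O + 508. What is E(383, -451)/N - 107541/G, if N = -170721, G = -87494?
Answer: 6118173301/4979021058 ≈ 1.2288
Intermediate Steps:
E(M, O) = 508 + O
E(383, -451)/N - 107541/G = (508 - 451)/(-170721) - 107541/(-87494) = 57*(-1/170721) - 107541*(-1/87494) = -19/56907 + 107541/87494 = 6118173301/4979021058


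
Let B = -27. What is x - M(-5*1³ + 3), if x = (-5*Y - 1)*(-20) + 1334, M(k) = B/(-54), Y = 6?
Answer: 3907/2 ≈ 1953.5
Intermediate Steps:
M(k) = ½ (M(k) = -27/(-54) = -27*(-1/54) = ½)
x = 1954 (x = (-5*6 - 1)*(-20) + 1334 = (-30 - 1)*(-20) + 1334 = -31*(-20) + 1334 = 620 + 1334 = 1954)
x - M(-5*1³ + 3) = 1954 - 1*½ = 1954 - ½ = 3907/2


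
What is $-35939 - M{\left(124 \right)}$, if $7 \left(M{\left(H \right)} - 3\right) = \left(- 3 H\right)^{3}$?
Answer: $\frac{51227254}{7} \approx 7.3182 \cdot 10^{6}$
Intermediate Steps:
$M{\left(H \right)} = 3 - \frac{27 H^{3}}{7}$ ($M{\left(H \right)} = 3 + \frac{\left(- 3 H\right)^{3}}{7} = 3 + \frac{\left(-27\right) H^{3}}{7} = 3 - \frac{27 H^{3}}{7}$)
$-35939 - M{\left(124 \right)} = -35939 - \left(3 - \frac{27 \cdot 124^{3}}{7}\right) = -35939 - \left(3 - \frac{51478848}{7}\right) = -35939 - - \frac{51478827}{7} = -35939 + \frac{51478827}{7} = \frac{51227254}{7}$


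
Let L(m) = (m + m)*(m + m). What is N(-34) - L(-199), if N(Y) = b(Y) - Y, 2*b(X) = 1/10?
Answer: -3167399/20 ≈ -1.5837e+5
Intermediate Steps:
b(X) = 1/20 (b(X) = (½)/10 = (½)*(⅒) = 1/20)
L(m) = 4*m² (L(m) = (2*m)*(2*m) = 4*m²)
N(Y) = 1/20 - Y
N(-34) - L(-199) = (1/20 - 1*(-34)) - 4*(-199)² = (1/20 + 34) - 4*39601 = 681/20 - 1*158404 = 681/20 - 158404 = -3167399/20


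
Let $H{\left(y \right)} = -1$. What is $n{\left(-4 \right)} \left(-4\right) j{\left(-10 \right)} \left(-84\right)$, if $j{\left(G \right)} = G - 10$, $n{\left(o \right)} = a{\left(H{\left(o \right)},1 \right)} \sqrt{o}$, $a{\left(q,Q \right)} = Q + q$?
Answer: $0$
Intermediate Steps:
$n{\left(o \right)} = 0$ ($n{\left(o \right)} = \left(1 - 1\right) \sqrt{o} = 0 \sqrt{o} = 0$)
$j{\left(G \right)} = -10 + G$
$n{\left(-4 \right)} \left(-4\right) j{\left(-10 \right)} \left(-84\right) = 0 \left(-4\right) \left(-10 - 10\right) \left(-84\right) = 0 \left(-20\right) \left(-84\right) = 0 \left(-84\right) = 0$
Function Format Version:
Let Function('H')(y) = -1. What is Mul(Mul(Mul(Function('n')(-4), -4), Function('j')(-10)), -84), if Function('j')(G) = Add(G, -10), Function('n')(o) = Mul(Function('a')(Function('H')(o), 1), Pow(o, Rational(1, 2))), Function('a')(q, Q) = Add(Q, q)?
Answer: 0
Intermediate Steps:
Function('n')(o) = 0 (Function('n')(o) = Mul(Add(1, -1), Pow(o, Rational(1, 2))) = Mul(0, Pow(o, Rational(1, 2))) = 0)
Function('j')(G) = Add(-10, G)
Mul(Mul(Mul(Function('n')(-4), -4), Function('j')(-10)), -84) = Mul(Mul(Mul(0, -4), Add(-10, -10)), -84) = Mul(Mul(0, -20), -84) = Mul(0, -84) = 0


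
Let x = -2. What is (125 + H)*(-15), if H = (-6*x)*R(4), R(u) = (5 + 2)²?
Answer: -10695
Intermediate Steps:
R(u) = 49 (R(u) = 7² = 49)
H = 588 (H = -6*(-2)*49 = 12*49 = 588)
(125 + H)*(-15) = (125 + 588)*(-15) = 713*(-15) = -10695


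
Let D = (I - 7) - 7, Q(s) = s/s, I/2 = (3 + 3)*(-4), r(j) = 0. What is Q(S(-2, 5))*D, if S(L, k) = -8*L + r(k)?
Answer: -62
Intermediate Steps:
S(L, k) = -8*L (S(L, k) = -8*L + 0 = -8*L)
I = -48 (I = 2*((3 + 3)*(-4)) = 2*(6*(-4)) = 2*(-24) = -48)
Q(s) = 1
D = -62 (D = (-48 - 7) - 7 = -55 - 7 = -62)
Q(S(-2, 5))*D = 1*(-62) = -62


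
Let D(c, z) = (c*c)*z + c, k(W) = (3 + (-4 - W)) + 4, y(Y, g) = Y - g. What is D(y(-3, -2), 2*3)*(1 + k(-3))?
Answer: 35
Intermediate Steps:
k(W) = 3 - W (k(W) = (-1 - W) + 4 = 3 - W)
D(c, z) = c + z*c**2 (D(c, z) = c**2*z + c = z*c**2 + c = c + z*c**2)
D(y(-3, -2), 2*3)*(1 + k(-3)) = ((-3 - 1*(-2))*(1 + (-3 - 1*(-2))*(2*3)))*(1 + (3 - 1*(-3))) = ((-3 + 2)*(1 + (-3 + 2)*6))*(1 + (3 + 3)) = (-(1 - 1*6))*(1 + 6) = -(1 - 6)*7 = -1*(-5)*7 = 5*7 = 35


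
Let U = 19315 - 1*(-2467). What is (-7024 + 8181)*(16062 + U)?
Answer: 43785508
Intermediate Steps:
U = 21782 (U = 19315 + 2467 = 21782)
(-7024 + 8181)*(16062 + U) = (-7024 + 8181)*(16062 + 21782) = 1157*37844 = 43785508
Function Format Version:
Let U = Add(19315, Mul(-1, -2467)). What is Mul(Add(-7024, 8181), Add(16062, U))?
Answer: 43785508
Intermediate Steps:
U = 21782 (U = Add(19315, 2467) = 21782)
Mul(Add(-7024, 8181), Add(16062, U)) = Mul(Add(-7024, 8181), Add(16062, 21782)) = Mul(1157, 37844) = 43785508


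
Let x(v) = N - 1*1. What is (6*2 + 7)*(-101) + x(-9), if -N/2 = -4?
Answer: -1912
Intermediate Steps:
N = 8 (N = -2*(-4) = 8)
x(v) = 7 (x(v) = 8 - 1*1 = 8 - 1 = 7)
(6*2 + 7)*(-101) + x(-9) = (6*2 + 7)*(-101) + 7 = (12 + 7)*(-101) + 7 = 19*(-101) + 7 = -1919 + 7 = -1912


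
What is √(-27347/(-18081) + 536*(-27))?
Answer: I*√6381485/21 ≈ 120.29*I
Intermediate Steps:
√(-27347/(-18081) + 536*(-27)) = √(-27347*(-1/18081) - 14472) = √(667/441 - 14472) = √(-6381485/441) = I*√6381485/21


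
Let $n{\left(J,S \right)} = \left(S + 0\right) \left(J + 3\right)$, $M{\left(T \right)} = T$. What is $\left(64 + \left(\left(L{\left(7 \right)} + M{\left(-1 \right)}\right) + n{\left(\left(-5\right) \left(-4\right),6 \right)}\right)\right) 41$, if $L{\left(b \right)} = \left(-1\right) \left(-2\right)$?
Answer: $8323$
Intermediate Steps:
$n{\left(J,S \right)} = S \left(3 + J\right)$
$L{\left(b \right)} = 2$
$\left(64 + \left(\left(L{\left(7 \right)} + M{\left(-1 \right)}\right) + n{\left(\left(-5\right) \left(-4\right),6 \right)}\right)\right) 41 = \left(64 + \left(\left(2 - 1\right) + 6 \left(3 - -20\right)\right)\right) 41 = \left(64 + \left(1 + 6 \left(3 + 20\right)\right)\right) 41 = \left(64 + \left(1 + 6 \cdot 23\right)\right) 41 = \left(64 + \left(1 + 138\right)\right) 41 = \left(64 + 139\right) 41 = 203 \cdot 41 = 8323$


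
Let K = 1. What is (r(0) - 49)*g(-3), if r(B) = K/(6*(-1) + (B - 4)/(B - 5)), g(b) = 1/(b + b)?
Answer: 1279/156 ≈ 8.1987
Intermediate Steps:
g(b) = 1/(2*b)
r(B) = 1/(-6 + (-4 + B)/(-5 + B)) (r(B) = 1/(6*(-1) + (B - 4)/(B - 5)) = 1/(-6 + (-4 + B)/(-5 + B)))
(r(0) - 49)*g(-3) = ((5 - 1*0)/(-26 + 5*0) - 49)*((½)/(-3)) = ((5 + 0)/(-26 + 0) - 49)*((½)*(-⅓)) = (5/(-26) - 49)*(-⅙) = (-1/26*5 - 49)*(-⅙) = (-5/26 - 49)*(-⅙) = -1279/26*(-⅙) = 1279/156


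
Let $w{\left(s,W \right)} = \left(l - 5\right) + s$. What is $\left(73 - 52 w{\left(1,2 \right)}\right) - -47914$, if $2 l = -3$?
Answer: $48273$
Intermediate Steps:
$l = - \frac{3}{2}$ ($l = \frac{1}{2} \left(-3\right) = - \frac{3}{2} \approx -1.5$)
$w{\left(s,W \right)} = - \frac{13}{2} + s$ ($w{\left(s,W \right)} = \left(- \frac{3}{2} - 5\right) + s = - \frac{13}{2} + s$)
$\left(73 - 52 w{\left(1,2 \right)}\right) - -47914 = \left(73 - 52 \left(- \frac{13}{2} + 1\right)\right) - -47914 = \left(73 - -286\right) + 47914 = \left(73 + 286\right) + 47914 = 359 + 47914 = 48273$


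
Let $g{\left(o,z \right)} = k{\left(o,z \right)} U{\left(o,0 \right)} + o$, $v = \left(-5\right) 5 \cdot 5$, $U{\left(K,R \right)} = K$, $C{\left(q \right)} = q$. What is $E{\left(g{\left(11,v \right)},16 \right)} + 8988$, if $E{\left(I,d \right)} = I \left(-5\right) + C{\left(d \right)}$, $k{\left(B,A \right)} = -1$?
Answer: $9004$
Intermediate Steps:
$v = -125$ ($v = \left(-25\right) 5 = -125$)
$g{\left(o,z \right)} = 0$ ($g{\left(o,z \right)} = - o + o = 0$)
$E{\left(I,d \right)} = d - 5 I$ ($E{\left(I,d \right)} = I \left(-5\right) + d = - 5 I + d = d - 5 I$)
$E{\left(g{\left(11,v \right)},16 \right)} + 8988 = \left(16 - 0\right) + 8988 = \left(16 + 0\right) + 8988 = 16 + 8988 = 9004$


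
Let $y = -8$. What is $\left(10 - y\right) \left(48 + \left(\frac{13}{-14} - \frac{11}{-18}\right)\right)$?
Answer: $\frac{6008}{7} \approx 858.29$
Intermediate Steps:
$\left(10 - y\right) \left(48 + \left(\frac{13}{-14} - \frac{11}{-18}\right)\right) = \left(10 - -8\right) \left(48 + \left(\frac{13}{-14} - \frac{11}{-18}\right)\right) = \left(10 + 8\right) \left(48 + \left(13 \left(- \frac{1}{14}\right) - - \frac{11}{18}\right)\right) = 18 \left(48 + \left(- \frac{13}{14} + \frac{11}{18}\right)\right) = 18 \left(48 - \frac{20}{63}\right) = 18 \cdot \frac{3004}{63} = \frac{6008}{7}$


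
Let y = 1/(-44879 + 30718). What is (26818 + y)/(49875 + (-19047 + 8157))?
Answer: 126589899/184022195 ≈ 0.68791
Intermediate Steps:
y = -1/14161 (y = 1/(-14161) = -1/14161 ≈ -7.0616e-5)
(26818 + y)/(49875 + (-19047 + 8157)) = (26818 - 1/14161)/(49875 + (-19047 + 8157)) = 379769697/(14161*(49875 - 10890)) = (379769697/14161)/38985 = (379769697/14161)*(1/38985) = 126589899/184022195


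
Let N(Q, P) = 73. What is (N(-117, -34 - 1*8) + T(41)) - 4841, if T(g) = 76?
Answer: -4692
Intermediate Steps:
(N(-117, -34 - 1*8) + T(41)) - 4841 = (73 + 76) - 4841 = 149 - 4841 = -4692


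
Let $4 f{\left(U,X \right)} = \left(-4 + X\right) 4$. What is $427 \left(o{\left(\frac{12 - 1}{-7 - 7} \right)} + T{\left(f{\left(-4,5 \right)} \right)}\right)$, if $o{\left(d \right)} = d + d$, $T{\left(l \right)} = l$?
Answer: $-244$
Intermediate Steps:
$f{\left(U,X \right)} = -4 + X$ ($f{\left(U,X \right)} = \frac{\left(-4 + X\right) 4}{4} = \frac{-16 + 4 X}{4} = -4 + X$)
$o{\left(d \right)} = 2 d$
$427 \left(o{\left(\frac{12 - 1}{-7 - 7} \right)} + T{\left(f{\left(-4,5 \right)} \right)}\right) = 427 \left(2 \frac{12 - 1}{-7 - 7} + \left(-4 + 5\right)\right) = 427 \left(2 \frac{11}{-14} + 1\right) = 427 \left(2 \cdot 11 \left(- \frac{1}{14}\right) + 1\right) = 427 \left(2 \left(- \frac{11}{14}\right) + 1\right) = 427 \left(- \frac{11}{7} + 1\right) = 427 \left(- \frac{4}{7}\right) = -244$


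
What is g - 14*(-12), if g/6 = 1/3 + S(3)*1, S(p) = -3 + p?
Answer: 170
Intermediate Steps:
g = 2 (g = 6*(1/3 + (-3 + 3)*1) = 6*(⅓ + 0*1) = 6*(⅓ + 0) = 6*(⅓) = 2)
g - 14*(-12) = 2 - 14*(-12) = 2 + 168 = 170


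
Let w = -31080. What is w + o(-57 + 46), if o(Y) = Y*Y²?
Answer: -32411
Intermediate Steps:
o(Y) = Y³
w + o(-57 + 46) = -31080 + (-57 + 46)³ = -31080 + (-11)³ = -31080 - 1331 = -32411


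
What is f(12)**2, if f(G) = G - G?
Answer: 0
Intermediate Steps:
f(G) = 0
f(12)**2 = 0**2 = 0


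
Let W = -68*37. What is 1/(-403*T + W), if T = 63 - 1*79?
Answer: 1/3932 ≈ 0.00025432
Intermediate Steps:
T = -16 (T = 63 - 79 = -16)
W = -2516
1/(-403*T + W) = 1/(-403*(-16) - 2516) = 1/(6448 - 2516) = 1/3932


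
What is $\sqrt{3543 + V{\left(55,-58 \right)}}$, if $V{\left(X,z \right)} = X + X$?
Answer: $\sqrt{3653} \approx 60.44$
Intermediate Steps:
$V{\left(X,z \right)} = 2 X$
$\sqrt{3543 + V{\left(55,-58 \right)}} = \sqrt{3543 + 2 \cdot 55} = \sqrt{3543 + 110} = \sqrt{3653}$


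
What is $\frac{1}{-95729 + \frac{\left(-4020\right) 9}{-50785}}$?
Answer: $- \frac{10157}{972312217} \approx -1.0446 \cdot 10^{-5}$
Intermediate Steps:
$\frac{1}{-95729 + \frac{\left(-4020\right) 9}{-50785}} = \frac{1}{-95729 - - \frac{7236}{10157}} = \frac{1}{-95729 + \frac{7236}{10157}} = \frac{1}{- \frac{972312217}{10157}} = - \frac{10157}{972312217}$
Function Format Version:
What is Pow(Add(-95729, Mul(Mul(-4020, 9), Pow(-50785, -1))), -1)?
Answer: Rational(-10157, 972312217) ≈ -1.0446e-5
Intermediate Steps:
Pow(Add(-95729, Mul(Mul(-4020, 9), Pow(-50785, -1))), -1) = Pow(Add(-95729, Mul(-36180, Rational(-1, 50785))), -1) = Pow(Add(-95729, Rational(7236, 10157)), -1) = Pow(Rational(-972312217, 10157), -1) = Rational(-10157, 972312217)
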